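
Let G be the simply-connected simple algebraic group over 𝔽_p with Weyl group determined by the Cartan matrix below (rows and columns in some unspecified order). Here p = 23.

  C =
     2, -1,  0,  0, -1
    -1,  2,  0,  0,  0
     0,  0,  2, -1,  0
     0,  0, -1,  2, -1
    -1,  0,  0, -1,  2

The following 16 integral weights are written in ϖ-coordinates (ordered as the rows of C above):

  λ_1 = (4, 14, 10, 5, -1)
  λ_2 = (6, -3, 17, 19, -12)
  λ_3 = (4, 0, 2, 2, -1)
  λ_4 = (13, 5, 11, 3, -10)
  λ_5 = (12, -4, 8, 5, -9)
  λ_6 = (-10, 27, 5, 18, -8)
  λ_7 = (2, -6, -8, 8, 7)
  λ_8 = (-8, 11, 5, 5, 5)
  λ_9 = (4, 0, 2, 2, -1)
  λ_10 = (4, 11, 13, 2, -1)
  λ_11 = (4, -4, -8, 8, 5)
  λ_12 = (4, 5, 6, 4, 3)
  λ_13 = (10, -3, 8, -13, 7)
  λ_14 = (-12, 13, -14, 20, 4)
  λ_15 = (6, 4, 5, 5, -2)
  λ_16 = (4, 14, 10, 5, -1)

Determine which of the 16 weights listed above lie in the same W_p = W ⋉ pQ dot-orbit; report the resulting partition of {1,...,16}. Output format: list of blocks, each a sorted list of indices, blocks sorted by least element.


Cartan matrix: type A_5 (|W|=720); un-permuting the 5 rows.

Alcove-folded reps (p=23, 16 weights, presented ϖ-order):

  λ_1 → (5, 1, 3, 3, 0)
  λ_2 → (5, 2, 3, 5, 4)
  λ_3 → (5, 1, 3, 3, 0)
  λ_4 → (5, 2, 3, 5, 4)
  λ_5 → (2, 3, 7, 2, 6)
  λ_6 → (5, 2, 3, 5, 4)
  λ_7 → (2, 3, 7, 2, 6)
  λ_8 → (6, 5, 6, 5, 1)
  λ_9 → (5, 1, 3, 3, 0)
  λ_10 → (5, 1, 3, 3, 0)
  λ_11 → (2, 3, 7, 2, 6)
  λ_12 → (5, 2, 3, 5, 4)
  λ_13 → (5, 2, 3, 5, 4)
  λ_14 → (2, 3, 7, 2, 6)
  λ_15 → (6, 5, 6, 5, 1)
  λ_16 → (5, 1, 3, 3, 0)

Grouping the 16 weights by Ā_23-representative: 4 linkage classes.

[[1, 3, 9, 10, 16], [2, 4, 6, 12, 13], [5, 7, 11, 14], [8, 15]]


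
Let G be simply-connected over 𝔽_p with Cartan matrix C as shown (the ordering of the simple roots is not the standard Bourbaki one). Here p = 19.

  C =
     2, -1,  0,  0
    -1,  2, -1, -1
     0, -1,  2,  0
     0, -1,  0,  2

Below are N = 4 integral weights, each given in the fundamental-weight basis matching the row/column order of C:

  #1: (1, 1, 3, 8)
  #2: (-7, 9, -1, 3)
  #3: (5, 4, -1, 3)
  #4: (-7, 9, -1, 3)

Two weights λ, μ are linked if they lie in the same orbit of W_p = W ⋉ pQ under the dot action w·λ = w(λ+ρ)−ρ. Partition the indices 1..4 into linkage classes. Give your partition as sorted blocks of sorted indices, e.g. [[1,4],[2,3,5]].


Type D_4, rank 4, |W|=192; reorder rows/cols to standard.

Ā_19 reps of the 4 weights (D_4, coords as presented):

    1: (2, 2, 4, 9)
    2: (6, 4, 0, 4)
    3: (6, 4, 0, 4)
    4: (6, 4, 0, 4)

These 4 weights hit 2 W_19-dot-orbits; sizes (1, 3):

[[1], [2, 3, 4]]


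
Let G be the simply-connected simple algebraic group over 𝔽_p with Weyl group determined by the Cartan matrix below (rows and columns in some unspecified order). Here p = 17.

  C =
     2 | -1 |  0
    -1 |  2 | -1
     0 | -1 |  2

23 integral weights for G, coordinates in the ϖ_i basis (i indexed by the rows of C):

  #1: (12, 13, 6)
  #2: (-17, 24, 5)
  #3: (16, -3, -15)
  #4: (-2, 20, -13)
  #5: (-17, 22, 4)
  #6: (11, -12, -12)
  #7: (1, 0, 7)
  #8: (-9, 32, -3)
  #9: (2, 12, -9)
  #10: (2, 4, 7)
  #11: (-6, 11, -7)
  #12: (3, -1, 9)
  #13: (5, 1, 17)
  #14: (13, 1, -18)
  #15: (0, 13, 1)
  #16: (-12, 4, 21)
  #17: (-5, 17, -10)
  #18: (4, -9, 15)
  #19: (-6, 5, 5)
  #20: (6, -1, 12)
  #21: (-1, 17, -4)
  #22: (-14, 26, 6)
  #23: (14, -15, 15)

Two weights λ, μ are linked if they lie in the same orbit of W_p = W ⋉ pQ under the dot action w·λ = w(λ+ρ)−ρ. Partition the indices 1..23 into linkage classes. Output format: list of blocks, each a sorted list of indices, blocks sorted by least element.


A_3 Cartan matrix, 3 simple roots permuted; ρ=(1,1,1).

λ_j+ρ reflected into Ā_17 (⟨·,θ^∨⟩≤17); 3-tuples as given:

  λ_1 → (4, 0, 10) · λ_2 → (2, 1, 8) · λ_3 → (1, 14, 2) · λ_4 → (3, 5, 8) · λ_5 → (5, 1, 6) · λ_6 → (5, 1, 6) · λ_7 → (2, 1, 8) · λ_8 → (2, 1, 8) · λ_9 → (3, 5, 8) · λ_10 → (3, 5, 8) · λ_11 → (5, 1, 6) · λ_12 → (4, 0, 10) · λ_13 → (2, 1, 8) · λ_14 → (1, 14, 2) · λ_15 → (1, 14, 2) · λ_16 → (5, 1, 6) · λ_17 → (3, 5, 8) · λ_18 → (3, 5, 8) · λ_19 → (5, 1, 6) · λ_20 → (4, 0, 10) · λ_21 → (1, 14, 2) · λ_22 → (4, 0, 10) · λ_23 → (1, 14, 2)

Grouping the 23 weights by Ā_17-representative: 5 linkage classes.

[[1, 12, 20, 22], [2, 7, 8, 13], [3, 14, 15, 21, 23], [4, 9, 10, 17, 18], [5, 6, 11, 16, 19]]


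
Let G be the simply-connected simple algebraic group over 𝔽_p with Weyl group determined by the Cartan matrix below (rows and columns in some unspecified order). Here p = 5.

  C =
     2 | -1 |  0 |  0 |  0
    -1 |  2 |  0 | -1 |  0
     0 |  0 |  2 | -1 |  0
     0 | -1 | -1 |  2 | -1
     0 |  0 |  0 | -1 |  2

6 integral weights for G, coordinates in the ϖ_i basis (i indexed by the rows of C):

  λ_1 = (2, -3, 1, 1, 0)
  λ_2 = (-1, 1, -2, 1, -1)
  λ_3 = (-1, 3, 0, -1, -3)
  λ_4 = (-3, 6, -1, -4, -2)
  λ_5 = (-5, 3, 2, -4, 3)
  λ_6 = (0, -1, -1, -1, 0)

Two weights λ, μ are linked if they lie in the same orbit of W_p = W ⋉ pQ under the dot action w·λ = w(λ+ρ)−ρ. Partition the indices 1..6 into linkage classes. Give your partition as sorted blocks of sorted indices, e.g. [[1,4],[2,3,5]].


Dynkin diagram of C (from the 8 off-diagonal −1 entries): D_5.

W_5-reps of the 6 weights in Ā_5 (same 5-coord order as C):

    λ_1 → (0, 0, 1, 1, 0)
    λ_2 → (0, 0, 1, 1, 0)
    λ_3 → (0, 0, 1, 1, 0)
    λ_4 → (0, 0, 1, 1, 0)
    λ_5 → (1, 0, 0, 0, 1)
    λ_6 → (1, 0, 0, 0, 1)

Grouping the 6 weights by Ā_5-representative: 2 linkage classes.

[[1, 2, 3, 4], [5, 6]]


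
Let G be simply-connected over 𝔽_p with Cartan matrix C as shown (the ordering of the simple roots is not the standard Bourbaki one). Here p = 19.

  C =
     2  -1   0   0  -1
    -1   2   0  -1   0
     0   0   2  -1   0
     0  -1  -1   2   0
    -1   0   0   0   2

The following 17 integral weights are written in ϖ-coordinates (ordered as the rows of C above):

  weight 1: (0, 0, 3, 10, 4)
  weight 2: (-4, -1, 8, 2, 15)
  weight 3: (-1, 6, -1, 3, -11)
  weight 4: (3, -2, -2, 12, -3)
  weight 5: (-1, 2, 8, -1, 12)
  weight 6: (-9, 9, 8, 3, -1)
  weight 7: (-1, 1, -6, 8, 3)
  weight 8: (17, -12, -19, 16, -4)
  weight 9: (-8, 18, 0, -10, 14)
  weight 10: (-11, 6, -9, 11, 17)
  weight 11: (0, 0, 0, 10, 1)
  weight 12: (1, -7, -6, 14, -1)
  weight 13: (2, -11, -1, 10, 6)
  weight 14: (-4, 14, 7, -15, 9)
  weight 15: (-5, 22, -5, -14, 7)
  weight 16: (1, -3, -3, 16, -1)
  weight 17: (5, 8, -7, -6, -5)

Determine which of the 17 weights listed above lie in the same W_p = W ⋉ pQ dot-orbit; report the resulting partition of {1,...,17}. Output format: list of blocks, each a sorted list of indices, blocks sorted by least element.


Type A_5, rank 5, |W|=720; reorder rows/cols to standard.

W_19-reps of the 17 weights in Ā_19 (same 5-coord order as C):

  λ_1 → (1, 1, 1, 11, 2) · λ_2 → (0, 3, 3, 0, 7) · λ_3 → (7, 3, 0, 1, 0) · λ_4 → (1, 1, 1, 11, 2) · λ_5 → (0, 3, 3, 0, 7) · λ_6 → (0, 2, 5, 4, 4) · λ_7 → (0, 2, 5, 4, 4) · λ_8 → (1, 1, 1, 11, 2) · λ_9 → (7, 3, 0, 1, 0) · λ_10 → (7, 3, 0, 1, 0) · λ_11 → (1, 1, 1, 11, 2) · λ_12 → (0, 2, 5, 4, 4) · λ_13 → (7, 3, 0, 1, 0) · λ_14 → (1, 2, 3, 6, 4) · λ_15 → (0, 2, 5, 4, 4) · λ_16 → (0, 2, 2, 13, 0) · λ_17 → (0, 2, 5, 4, 4)

Partition of {1..17} into 6 W_19-dot-orbits:

[[1, 4, 8, 11], [2, 5], [3, 9, 10, 13], [6, 7, 12, 15, 17], [14], [16]]


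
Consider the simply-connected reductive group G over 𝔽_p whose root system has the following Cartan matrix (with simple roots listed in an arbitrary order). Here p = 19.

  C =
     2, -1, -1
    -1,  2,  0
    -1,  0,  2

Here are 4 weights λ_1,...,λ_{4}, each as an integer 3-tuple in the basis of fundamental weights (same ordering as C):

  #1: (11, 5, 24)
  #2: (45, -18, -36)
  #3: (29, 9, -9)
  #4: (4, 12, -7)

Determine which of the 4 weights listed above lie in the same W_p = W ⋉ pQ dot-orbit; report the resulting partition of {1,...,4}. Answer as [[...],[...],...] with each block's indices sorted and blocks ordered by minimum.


A_3 Cartan matrix, 3 simple roots permuted; ρ=(1,1,1).

W_19-reps of the 4 weights in Ā_19 (same 3-coord order as C):

  1: (1, 12, 5);  2: (2, 6, 8);  3: (2, 6, 8);  4: (1, 12, 5)

Partition of {1..4} into 2 W_19-dot-orbits:

[[1, 4], [2, 3]]


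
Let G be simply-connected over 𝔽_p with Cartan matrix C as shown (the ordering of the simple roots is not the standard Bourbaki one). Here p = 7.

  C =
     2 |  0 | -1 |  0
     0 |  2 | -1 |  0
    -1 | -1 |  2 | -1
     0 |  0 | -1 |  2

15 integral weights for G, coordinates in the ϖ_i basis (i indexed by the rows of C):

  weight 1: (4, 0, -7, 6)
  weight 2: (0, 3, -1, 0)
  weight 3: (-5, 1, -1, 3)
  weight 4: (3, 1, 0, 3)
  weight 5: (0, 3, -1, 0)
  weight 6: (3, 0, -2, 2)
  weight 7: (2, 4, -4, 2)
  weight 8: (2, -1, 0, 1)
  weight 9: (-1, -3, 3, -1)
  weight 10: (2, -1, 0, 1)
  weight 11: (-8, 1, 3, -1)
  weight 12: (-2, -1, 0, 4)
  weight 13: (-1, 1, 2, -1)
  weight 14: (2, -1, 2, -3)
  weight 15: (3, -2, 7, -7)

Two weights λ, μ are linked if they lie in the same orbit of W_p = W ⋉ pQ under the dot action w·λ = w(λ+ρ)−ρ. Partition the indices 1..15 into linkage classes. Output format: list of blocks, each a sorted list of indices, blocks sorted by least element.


Type D_4, rank 4, |W|=192; reorder rows/cols to standard.

W_7-reps of the 15 weights in Ā_7 (same 4-coord order as C):

  [1] (1, 5, 0, 1)
  [2] (1, 4, 0, 1)
  [3] (0, 2, 2, 0)
  [4] (0, 2, 2, 0)
  [5] (1, 4, 0, 1)
  [6] (3, 0, 1, 2)
  [7] (0, 2, 2, 0)
  [8] (3, 0, 1, 2)
  [9] (0, 2, 2, 0)
  [10] (3, 0, 1, 2)
  [11] (3, 0, 1, 2)
  [12] (1, 0, 0, 5)
  [13] (0, 2, 2, 0)
  [14] (3, 0, 1, 2)
  [15] (1, 4, 0, 1)

Grouping the 15 weights by Ā_7-representative: 5 linkage classes.

[[1], [2, 5, 15], [3, 4, 7, 9, 13], [6, 8, 10, 11, 14], [12]]


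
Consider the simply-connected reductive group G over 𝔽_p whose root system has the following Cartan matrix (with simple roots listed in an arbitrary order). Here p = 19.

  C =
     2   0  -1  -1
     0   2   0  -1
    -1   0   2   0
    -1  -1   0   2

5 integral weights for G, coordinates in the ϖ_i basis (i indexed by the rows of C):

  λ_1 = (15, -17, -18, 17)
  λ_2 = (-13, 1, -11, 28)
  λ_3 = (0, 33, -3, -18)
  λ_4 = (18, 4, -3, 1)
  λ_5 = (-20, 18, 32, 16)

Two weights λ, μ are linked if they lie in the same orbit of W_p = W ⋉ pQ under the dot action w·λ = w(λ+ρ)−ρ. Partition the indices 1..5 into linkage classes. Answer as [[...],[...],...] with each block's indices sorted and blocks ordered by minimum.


Cartan matrix: type A_4 (|W|=120); un-permuting the 4 rows.

Ā_19 reps of the 5 weights (A_4, coords as presented):

  λ_1+ρ ↦ (1, 1, 1, 1);  λ_2+ρ ↦ (7, 7, 0, 3);  λ_3+ρ ↦ (1, 1, 1, 1);  λ_4+ρ ↦ (12, 2, 5, 0);  λ_5+ρ ↦ (12, 2, 5, 0)

The 5 indices split into 3 linkage classes (same alcove rep ⇔ same W_19-dot-orbit):

[[1, 3], [2], [4, 5]]


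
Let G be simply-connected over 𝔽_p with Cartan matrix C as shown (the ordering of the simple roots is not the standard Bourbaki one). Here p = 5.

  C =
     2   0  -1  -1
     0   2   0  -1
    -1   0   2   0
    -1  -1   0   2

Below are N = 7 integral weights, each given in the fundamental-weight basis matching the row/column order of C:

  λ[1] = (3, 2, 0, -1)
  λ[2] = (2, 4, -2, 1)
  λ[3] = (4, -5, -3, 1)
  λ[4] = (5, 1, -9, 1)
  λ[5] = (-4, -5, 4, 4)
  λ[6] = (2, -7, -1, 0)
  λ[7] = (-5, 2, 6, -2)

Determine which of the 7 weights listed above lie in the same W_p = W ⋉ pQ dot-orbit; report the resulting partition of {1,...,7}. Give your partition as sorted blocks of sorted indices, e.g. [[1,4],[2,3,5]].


Dynkin diagram of C (from the 6 off-diagonal −1 entries): A_4.

λ_j+ρ reflected into Ā_5 (⟨·,θ^∨⟩≤5); 4-tuples as given:

  [1] (2, 0, 2, 0) · [2] (2, 0, 2, 0) · [3] (1, 0, 0, 2) · [4] (1, 0, 0, 2) · [5] (1, 0, 0, 2) · [6] (0, 0, 1, 3) · [7] (1, 0, 0, 2)

Grouping the 7 weights by Ā_5-representative: 3 linkage classes.

[[1, 2], [3, 4, 5, 7], [6]]


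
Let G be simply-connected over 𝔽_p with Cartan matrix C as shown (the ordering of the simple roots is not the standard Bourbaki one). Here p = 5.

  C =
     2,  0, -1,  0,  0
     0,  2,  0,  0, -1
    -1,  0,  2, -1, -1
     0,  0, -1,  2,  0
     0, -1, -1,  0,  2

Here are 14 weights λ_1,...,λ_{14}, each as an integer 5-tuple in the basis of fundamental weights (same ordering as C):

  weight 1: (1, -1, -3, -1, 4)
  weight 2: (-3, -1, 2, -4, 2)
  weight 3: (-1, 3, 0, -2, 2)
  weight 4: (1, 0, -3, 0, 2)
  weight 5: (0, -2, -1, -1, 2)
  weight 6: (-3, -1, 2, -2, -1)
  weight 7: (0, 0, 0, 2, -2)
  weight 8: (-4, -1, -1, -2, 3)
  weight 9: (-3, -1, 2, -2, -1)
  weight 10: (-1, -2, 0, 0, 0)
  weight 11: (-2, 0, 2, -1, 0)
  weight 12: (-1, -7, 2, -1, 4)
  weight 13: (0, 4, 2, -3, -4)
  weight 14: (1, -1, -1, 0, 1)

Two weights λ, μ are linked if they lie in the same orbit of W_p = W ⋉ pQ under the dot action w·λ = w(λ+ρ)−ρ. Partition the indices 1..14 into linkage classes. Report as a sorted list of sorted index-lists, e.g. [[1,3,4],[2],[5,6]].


Root system D_5: the 5×5 matrix C matches after relabeling.

Each λ_j+ρ reduced to Ā_5; 5-tuples below use C's row order:

  λ_1 → (0, 0, 0, 2, 0) · λ_2 → (0, 1, 1, 1, 0) · λ_3 → (1, 1, 0, 0, 1) · λ_4 → (0, 1, 1, 1, 0) · λ_5 → (1, 1, 0, 0, 1) · λ_6 → (2, 0, 0, 1, 0) · λ_7 → (1, 0, 0, 3, 0) · λ_8 → (1, 0, 0, 3, 0) · λ_9 → (2, 0, 0, 1, 0) · λ_10 → (0, 1, 1, 1, 0) · λ_11 → (1, 1, 0, 0, 1) · λ_12 → (0, 1, 2, 0, 0) · λ_13 → (1, 1, 0, 0, 1) · λ_14 → (2, 0, 0, 1, 0)

These 14 weights hit 6 W_5-dot-orbits; sizes (1, 3, 4, 3, 2, 1):

[[1], [2, 4, 10], [3, 5, 11, 13], [6, 9, 14], [7, 8], [12]]


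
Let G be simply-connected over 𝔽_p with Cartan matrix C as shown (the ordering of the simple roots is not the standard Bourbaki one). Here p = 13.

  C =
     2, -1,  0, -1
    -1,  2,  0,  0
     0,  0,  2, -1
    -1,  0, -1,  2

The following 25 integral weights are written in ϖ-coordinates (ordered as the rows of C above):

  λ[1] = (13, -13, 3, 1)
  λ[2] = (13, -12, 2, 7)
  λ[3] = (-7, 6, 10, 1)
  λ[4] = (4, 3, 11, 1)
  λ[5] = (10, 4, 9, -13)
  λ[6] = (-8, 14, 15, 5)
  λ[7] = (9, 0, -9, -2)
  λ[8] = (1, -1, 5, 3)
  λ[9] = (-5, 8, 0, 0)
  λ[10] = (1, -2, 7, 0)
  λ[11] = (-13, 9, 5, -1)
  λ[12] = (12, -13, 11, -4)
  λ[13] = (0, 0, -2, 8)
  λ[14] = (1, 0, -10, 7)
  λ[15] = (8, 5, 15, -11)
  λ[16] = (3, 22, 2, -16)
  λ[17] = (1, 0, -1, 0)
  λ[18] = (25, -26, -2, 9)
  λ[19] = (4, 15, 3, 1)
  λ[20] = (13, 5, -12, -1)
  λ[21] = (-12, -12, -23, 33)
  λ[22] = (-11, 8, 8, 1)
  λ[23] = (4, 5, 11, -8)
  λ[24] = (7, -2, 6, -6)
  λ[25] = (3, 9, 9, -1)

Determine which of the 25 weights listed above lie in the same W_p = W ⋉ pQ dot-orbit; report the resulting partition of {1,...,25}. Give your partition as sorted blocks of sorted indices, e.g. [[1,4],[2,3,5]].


Cartan matrix: type A_4 (|W|=120); un-permuting the 4 rows.

Each λ_j+ρ reduced to Ā_13; 4-tuples below use C's row order:

    [1] (1, 5, 2, 1)
    [2] (1, 1, 8, 1)
    [3] (2, 0, 6, 4)
    [4] (1, 5, 2, 1)
    [5] (1, 1, 1, 8)
    [6] (1, 5, 2, 1)
    [7] (1, 1, 1, 8)
    [8] (2, 0, 6, 4)
    [9] (1, 5, 2, 1)
    [10] (1, 1, 8, 1)
    [11] (2, 0, 6, 4)
    [12] (2, 1, 0, 1)
    [13] (1, 1, 1, 8)
    [14] (1, 1, 8, 1)
    [15] (2, 1, 2, 5)
    [16] (1, 1, 8, 1)
    [17] (2, 1, 0, 1)
    [18] (2, 1, 0, 1)
    [19] (2, 1, 2, 5)
    [20] (2, 0, 6, 4)
    [21] (1, 1, 1, 8)
    [22] (1, 1, 1, 8)
    [23] (2, 1, 2, 5)
    [24] (2, 1, 2, 5)
    [25] (2, 1, 0, 1)

Partition of {1..25} into 6 W_13-dot-orbits:

[[1, 4, 6, 9], [2, 10, 14, 16], [3, 8, 11, 20], [5, 7, 13, 21, 22], [12, 17, 18, 25], [15, 19, 23, 24]]


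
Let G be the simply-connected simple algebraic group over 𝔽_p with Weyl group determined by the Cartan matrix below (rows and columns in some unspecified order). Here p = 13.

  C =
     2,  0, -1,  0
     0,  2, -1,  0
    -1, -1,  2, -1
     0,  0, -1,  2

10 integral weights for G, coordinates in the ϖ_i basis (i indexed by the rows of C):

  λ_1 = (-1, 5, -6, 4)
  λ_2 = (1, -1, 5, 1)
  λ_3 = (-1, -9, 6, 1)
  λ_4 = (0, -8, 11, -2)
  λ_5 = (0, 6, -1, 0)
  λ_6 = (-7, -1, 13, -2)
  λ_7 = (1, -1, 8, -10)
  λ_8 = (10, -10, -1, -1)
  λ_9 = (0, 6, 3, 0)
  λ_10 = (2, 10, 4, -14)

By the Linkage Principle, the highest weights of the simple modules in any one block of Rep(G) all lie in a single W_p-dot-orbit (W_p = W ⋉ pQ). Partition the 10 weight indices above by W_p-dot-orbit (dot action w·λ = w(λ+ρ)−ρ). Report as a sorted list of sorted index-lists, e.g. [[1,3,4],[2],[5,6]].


Cartan matrix: type D_4 (|W|=192); un-permuting the 4 rows.

W_13-reps of the 10 weights in Ā_13 (same 4-coord order as C):

    λ_1+ρ ↦ (5, 1, 0, 0)
    λ_2+ρ ↦ (2, 0, 3, 2)
    λ_3+ρ ↦ (1, 7, 0, 1)
    λ_4+ρ ↦ (1, 7, 0, 1)
    λ_5+ρ ↦ (1, 7, 0, 1)
    λ_6+ρ ↦ (5, 1, 0, 0)
    λ_7+ρ ↦ (2, 0, 0, 9)
    λ_8+ρ ↦ (2, 0, 0, 9)
    λ_9+ρ ↦ (1, 7, 0, 1)
    λ_10+ρ ↦ (2, 0, 3, 2)

4 distinct reps among the 10 weights ⇒ 4 W_13-linkage classes:

[[1, 6], [2, 10], [3, 4, 5, 9], [7, 8]]


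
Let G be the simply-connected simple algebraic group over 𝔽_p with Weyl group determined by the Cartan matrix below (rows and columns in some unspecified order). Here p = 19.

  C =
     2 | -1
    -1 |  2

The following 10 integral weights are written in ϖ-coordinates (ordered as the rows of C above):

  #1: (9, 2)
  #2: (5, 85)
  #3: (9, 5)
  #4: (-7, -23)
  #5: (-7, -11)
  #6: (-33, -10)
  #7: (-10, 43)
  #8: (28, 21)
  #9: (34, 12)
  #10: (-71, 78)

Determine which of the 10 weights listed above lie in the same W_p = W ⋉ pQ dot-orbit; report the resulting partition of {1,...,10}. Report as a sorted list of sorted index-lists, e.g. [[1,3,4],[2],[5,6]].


C ↔ A_2 under row/col permutation; |W(A_2)| = 6.

W_19-reps of the 10 weights in Ā_19 (same 2-coord order as C):

  [1] (10, 3);  [2] (10, 3);  [3] (10, 6);  [4] (10, 3);  [5] (10, 6);  [6] (10, 3);  [7] (10, 6);  [8] (10, 3);  [9] (10, 6);  [10] (10, 6)

Partition of {1..10} into 2 W_19-dot-orbits:

[[1, 2, 4, 6, 8], [3, 5, 7, 9, 10]]


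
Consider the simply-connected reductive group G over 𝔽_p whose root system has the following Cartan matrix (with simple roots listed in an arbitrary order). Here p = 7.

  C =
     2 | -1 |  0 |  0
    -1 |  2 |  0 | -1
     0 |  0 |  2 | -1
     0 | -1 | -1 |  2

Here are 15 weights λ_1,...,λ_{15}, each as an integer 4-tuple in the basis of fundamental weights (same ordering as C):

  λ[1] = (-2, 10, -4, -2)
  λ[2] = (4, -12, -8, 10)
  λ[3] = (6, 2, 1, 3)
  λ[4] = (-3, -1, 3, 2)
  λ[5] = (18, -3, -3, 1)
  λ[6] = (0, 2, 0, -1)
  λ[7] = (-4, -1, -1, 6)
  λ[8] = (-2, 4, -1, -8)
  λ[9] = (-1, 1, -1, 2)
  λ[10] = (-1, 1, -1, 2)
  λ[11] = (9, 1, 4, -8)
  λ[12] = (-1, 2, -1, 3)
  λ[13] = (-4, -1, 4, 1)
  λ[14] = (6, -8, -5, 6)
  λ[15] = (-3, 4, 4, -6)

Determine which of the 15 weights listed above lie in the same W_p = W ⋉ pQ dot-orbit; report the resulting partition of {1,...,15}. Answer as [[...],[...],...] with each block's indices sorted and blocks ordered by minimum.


Root system A_4: the 4×4 matrix C matches after relabeling.

Alcove-folded reps (p=7, 15 weights, presented ϖ-order):

  1: (1, 3, 1, 0)
  2: (0, 2, 4, 1)
  3: (0, 2, 4, 1)
  4: (0, 2, 4, 1)
  5: (0, 2, 0, 3)
  6: (1, 3, 1, 0)
  7: (0, 3, 0, 4)
  8: (0, 2, 4, 1)
  9: (0, 2, 0, 3)
  10: (0, 2, 0, 3)
  11: (0, 2, 0, 3)
  12: (0, 3, 0, 4)
  13: (0, 2, 4, 1)
  14: (0, 3, 0, 4)
  15: (0, 2, 0, 3)

4 distinct reps among the 15 weights ⇒ 4 W_7-linkage classes:

[[1, 6], [2, 3, 4, 8, 13], [5, 9, 10, 11, 15], [7, 12, 14]]


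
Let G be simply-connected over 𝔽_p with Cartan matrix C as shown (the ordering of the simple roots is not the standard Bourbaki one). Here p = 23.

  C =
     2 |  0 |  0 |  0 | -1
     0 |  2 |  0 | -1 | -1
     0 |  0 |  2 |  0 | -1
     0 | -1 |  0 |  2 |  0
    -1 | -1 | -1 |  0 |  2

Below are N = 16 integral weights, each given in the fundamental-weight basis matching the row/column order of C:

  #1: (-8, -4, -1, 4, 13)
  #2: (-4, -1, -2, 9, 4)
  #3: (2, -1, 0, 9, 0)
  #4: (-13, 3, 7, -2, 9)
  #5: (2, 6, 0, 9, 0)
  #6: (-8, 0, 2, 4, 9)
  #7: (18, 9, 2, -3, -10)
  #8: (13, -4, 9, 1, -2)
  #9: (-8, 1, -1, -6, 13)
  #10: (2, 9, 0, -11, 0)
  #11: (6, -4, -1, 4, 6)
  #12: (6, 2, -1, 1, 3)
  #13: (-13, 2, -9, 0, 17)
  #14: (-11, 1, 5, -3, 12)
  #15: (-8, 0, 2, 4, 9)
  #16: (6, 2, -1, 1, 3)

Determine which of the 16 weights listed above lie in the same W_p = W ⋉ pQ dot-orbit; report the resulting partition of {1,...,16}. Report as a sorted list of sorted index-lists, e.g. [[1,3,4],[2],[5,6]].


Root system D_5: the 5×5 matrix C matches after relabeling.

Folding the 16 weights λ_j+ρ into Ā_23 (reps in the given 5-coord order):

  1: (7, 3, 0, 2, 4) · 2: (3, 0, 1, 10, 1) · 3: (3, 0, 1, 10, 1) · 4: (10, 1, 6, 1, 2) · 5: (3, 0, 1, 10, 1) · 6: (7, 1, 3, 5, 3) · 7: (10, 1, 6, 1, 2) · 8: (10, 1, 6, 1, 2) · 9: (7, 3, 0, 2, 4) · 10: (3, 0, 1, 10, 1) · 11: (7, 3, 0, 2, 4) · 12: (7, 3, 0, 2, 4) · 13: (10, 1, 6, 1, 2) · 14: (10, 1, 6, 1, 2) · 15: (7, 1, 3, 5, 3) · 16: (7, 3, 0, 2, 4)

The 16 indices split into 4 linkage classes (same alcove rep ⇔ same W_23-dot-orbit):

[[1, 9, 11, 12, 16], [2, 3, 5, 10], [4, 7, 8, 13, 14], [6, 15]]


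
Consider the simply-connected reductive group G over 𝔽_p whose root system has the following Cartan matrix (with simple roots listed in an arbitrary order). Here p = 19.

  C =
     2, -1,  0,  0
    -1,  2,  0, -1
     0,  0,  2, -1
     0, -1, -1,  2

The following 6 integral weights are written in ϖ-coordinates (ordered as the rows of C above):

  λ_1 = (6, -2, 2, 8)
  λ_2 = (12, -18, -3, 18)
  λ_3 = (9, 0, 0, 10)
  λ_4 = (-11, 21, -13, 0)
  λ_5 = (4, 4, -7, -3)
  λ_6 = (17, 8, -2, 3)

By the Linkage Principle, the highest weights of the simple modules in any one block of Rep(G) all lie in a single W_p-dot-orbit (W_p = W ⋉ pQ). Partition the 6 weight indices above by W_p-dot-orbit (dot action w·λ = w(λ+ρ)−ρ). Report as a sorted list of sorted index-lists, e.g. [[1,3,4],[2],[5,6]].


Root system A_4: the 4×4 matrix C matches after relabeling.

Alcove-folded reps (p=19, 6 weights, presented ϖ-order):

  λ_1 → (6, 1, 3, 8) · λ_2 → (4, 13, 2, 0) · λ_3 → (6, 1, 3, 8) · λ_4 → (6, 1, 3, 8) · λ_5 → (2, 3, 2, 3) · λ_6 → (6, 1, 3, 8)

Grouping the 6 weights by Ā_19-representative: 3 linkage classes.

[[1, 3, 4, 6], [2], [5]]


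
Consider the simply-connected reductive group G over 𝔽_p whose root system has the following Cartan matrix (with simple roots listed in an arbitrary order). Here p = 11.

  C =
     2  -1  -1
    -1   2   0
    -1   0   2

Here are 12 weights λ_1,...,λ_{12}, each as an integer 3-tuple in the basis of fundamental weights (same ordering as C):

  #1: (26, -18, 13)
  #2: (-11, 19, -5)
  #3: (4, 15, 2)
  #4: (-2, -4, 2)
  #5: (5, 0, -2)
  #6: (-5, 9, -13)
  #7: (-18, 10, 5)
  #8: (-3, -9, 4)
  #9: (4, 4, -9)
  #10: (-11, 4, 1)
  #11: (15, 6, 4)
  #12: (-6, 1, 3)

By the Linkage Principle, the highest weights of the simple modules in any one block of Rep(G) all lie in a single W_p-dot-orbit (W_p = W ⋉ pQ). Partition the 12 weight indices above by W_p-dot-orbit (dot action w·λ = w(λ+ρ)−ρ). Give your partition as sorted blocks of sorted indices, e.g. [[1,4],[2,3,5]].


Cartan matrix: type A_3 (|W|=24); un-permuting the 3 rows.

Ā_11 reps of the 12 weights (A_3, coords as presented):

  λ_1+ρ ↦ (3, 2, 5) · λ_2+ρ ↦ (1, 3, 1) · λ_3+ρ ↦ (3, 2, 5) · λ_4+ρ ↦ (2, 1, 1) · λ_5+ρ ↦ (5, 1, 1) · λ_6+ρ ↦ (5, 1, 1) · λ_7+ρ ↦ (0, 0, 5) · λ_8+ρ ↦ (3, 2, 5) · λ_9+ρ ↦ (3, 2, 5) · λ_10+ρ ↦ (3, 2, 5) · λ_11+ρ ↦ (5, 1, 1) · λ_12+ρ ↦ (1, 3, 1)

These 12 weights hit 5 W_11-dot-orbits; sizes (5, 2, 1, 3, 1):

[[1, 3, 8, 9, 10], [2, 12], [4], [5, 6, 11], [7]]


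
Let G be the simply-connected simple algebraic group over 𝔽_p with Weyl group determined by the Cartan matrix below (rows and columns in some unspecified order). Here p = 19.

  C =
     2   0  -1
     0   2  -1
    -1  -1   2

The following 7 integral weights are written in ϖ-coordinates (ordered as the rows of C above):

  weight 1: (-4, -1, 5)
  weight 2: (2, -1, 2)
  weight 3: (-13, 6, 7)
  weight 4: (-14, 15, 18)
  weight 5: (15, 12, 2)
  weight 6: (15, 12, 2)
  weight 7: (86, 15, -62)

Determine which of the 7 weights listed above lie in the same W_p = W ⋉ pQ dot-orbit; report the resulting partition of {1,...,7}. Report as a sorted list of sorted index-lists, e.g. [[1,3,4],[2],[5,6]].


Dynkin diagram of C (from the 4 off-diagonal −1 entries): A_3.

Alcove-folded reps (p=19, 7 weights, presented ϖ-order):

  1: (3, 0, 3);  2: (3, 0, 3);  3: (8, 3, 4);  4: (3, 0, 3);  5: (3, 0, 3);  6: (3, 0, 3);  7: (8, 3, 4)

2 distinct reps among the 7 weights ⇒ 2 W_19-linkage classes:

[[1, 2, 4, 5, 6], [3, 7]]


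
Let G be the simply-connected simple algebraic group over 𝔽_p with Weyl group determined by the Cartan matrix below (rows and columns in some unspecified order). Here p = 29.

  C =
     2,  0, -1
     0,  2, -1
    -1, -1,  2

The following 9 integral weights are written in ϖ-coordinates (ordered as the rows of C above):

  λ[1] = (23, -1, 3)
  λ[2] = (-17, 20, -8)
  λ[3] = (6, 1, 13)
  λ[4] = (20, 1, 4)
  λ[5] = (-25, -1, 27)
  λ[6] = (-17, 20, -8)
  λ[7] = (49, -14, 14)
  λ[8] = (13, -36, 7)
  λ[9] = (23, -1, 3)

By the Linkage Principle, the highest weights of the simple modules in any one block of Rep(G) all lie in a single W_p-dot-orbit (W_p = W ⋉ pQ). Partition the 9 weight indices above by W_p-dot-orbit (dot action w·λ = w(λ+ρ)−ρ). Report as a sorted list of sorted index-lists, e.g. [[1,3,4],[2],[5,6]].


Cartan matrix: type A_3 (|W|=24); un-permuting the 3 rows.

Folding the 9 weights λ_j+ρ into Ā_29 (reps in the given 3-coord order):

    [1] (24, 0, 4)
    [2] (7, 2, 14)
    [3] (7, 2, 14)
    [4] (21, 2, 5)
    [5] (24, 0, 4)
    [6] (7, 2, 14)
    [7] (7, 2, 14)
    [8] (7, 2, 14)
    [9] (24, 0, 4)

The 9 indices split into 3 linkage classes (same alcove rep ⇔ same W_29-dot-orbit):

[[1, 5, 9], [2, 3, 6, 7, 8], [4]]


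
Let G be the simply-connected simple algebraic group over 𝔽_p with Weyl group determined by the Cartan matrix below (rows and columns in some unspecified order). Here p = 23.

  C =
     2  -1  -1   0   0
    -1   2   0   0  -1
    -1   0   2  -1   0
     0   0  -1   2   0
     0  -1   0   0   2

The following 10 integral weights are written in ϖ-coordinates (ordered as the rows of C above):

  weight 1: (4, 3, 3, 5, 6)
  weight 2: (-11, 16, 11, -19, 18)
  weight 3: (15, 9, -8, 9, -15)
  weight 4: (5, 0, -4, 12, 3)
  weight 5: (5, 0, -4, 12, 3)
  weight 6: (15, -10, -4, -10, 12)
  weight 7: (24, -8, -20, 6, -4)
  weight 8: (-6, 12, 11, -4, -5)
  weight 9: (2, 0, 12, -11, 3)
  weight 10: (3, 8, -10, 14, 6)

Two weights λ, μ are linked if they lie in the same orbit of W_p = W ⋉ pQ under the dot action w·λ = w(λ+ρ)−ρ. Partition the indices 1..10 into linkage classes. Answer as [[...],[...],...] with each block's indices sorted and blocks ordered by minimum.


Root system A_5: the 5×5 matrix C matches after relabeling.

λ_j+ρ reflected into Ā_23 (⟨·,θ^∨⟩≤23); 5-tuples as given:

  [1] (5, 4, 4, 3, 4);  [2] (3, 1, 3, 10, 4);  [3] (5, 4, 4, 3, 4);  [4] (3, 1, 3, 10, 4);  [5] (3, 1, 3, 10, 4);  [6] (5, 4, 4, 3, 4);  [7] (3, 1, 3, 10, 4);  [8] (5, 4, 4, 3, 4);  [9] (3, 1, 3, 10, 4);  [10] (5, 4, 4, 3, 4)

Partition of {1..10} into 2 W_23-dot-orbits:

[[1, 3, 6, 8, 10], [2, 4, 5, 7, 9]]


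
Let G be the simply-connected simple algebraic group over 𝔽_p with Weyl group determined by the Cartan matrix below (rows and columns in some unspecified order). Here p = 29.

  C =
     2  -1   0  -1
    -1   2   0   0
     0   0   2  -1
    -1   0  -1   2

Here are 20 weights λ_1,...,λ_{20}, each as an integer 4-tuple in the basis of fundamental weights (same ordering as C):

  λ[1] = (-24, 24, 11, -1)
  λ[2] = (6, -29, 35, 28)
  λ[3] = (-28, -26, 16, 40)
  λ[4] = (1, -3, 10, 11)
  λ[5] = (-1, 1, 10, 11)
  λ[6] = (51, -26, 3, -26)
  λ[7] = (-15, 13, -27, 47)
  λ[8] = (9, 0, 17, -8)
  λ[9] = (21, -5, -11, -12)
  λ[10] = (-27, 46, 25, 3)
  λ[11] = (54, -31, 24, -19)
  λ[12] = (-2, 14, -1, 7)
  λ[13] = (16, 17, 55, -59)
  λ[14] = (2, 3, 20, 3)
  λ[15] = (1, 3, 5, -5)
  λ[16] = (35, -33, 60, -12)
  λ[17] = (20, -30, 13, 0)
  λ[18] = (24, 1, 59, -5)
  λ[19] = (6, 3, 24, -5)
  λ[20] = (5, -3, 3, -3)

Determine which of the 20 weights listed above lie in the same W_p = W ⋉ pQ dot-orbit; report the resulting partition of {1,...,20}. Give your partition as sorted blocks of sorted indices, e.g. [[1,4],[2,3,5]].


Cartan matrix: type A_4 (|W|=120); un-permuting the 4 rows.

Each λ_j+ρ reduced to Ā_29; 4-tuples below use C's row order:

  [1] (0, 2, 11, 12);  [2] (1, 14, 0, 7);  [3] (0, 2, 11, 12);  [4] (0, 2, 11, 12);  [5] (0, 2, 11, 12);  [6] (2, 2, 2, 2);  [7] (5, 14, 7, 3);  [8] (3, 1, 11, 7);  [9] (3, 1, 11, 7);  [10] (3, 1, 18, 4);  [11] (3, 1, 18, 4);  [12] (1, 14, 0, 7);  [13] (0, 2, 11, 12);  [14] (3, 1, 18, 4);  [15] (2, 2, 2, 2);  [16] (3, 1, 18, 4);  [17] (1, 14, 0, 7);  [18] (2, 2, 2, 2);  [19] (3, 1, 18, 4);  [20] (2, 2, 2, 2)

6 distinct reps among the 20 weights ⇒ 6 W_29-linkage classes:

[[1, 3, 4, 5, 13], [2, 12, 17], [6, 15, 18, 20], [7], [8, 9], [10, 11, 14, 16, 19]]


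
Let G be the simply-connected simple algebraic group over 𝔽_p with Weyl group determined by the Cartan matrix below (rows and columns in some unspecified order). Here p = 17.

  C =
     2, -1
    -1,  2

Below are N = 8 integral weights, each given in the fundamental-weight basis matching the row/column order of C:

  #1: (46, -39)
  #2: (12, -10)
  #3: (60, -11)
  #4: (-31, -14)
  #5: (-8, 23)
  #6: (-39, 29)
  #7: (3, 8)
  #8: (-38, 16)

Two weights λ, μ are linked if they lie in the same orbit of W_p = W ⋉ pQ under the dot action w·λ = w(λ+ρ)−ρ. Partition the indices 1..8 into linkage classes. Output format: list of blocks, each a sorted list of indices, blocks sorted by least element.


Cartan matrix: type A_2 (|W|=6); un-permuting the 2 rows.

λ_j+ρ reflected into Ā_17 (⟨·,θ^∨⟩≤17); 2-tuples as given:

  λ_1 → (4, 9);  λ_2 → (4, 9);  λ_3 → (0, 10);  λ_4 → (4, 9);  λ_5 → (0, 10);  λ_6 → (4, 9);  λ_7 → (4, 9);  λ_8 → (0, 3)

These 8 weights hit 3 W_17-dot-orbits; sizes (5, 2, 1):

[[1, 2, 4, 6, 7], [3, 5], [8]]


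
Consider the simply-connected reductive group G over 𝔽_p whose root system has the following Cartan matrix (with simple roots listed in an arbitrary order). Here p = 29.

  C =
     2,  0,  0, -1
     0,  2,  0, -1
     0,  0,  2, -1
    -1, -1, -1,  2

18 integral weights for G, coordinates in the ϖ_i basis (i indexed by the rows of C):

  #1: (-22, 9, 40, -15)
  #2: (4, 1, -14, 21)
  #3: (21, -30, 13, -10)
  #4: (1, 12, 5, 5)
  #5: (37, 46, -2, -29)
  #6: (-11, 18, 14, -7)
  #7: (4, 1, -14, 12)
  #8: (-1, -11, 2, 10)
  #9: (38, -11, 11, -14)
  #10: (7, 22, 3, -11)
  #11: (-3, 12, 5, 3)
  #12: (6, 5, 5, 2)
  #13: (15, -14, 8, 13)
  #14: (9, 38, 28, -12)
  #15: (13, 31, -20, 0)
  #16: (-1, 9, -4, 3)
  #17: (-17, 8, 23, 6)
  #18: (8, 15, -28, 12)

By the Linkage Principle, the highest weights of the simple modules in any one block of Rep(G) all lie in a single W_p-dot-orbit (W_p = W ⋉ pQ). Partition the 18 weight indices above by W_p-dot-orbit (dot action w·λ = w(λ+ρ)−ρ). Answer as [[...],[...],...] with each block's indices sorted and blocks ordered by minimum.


Root system D_4: the 4×4 matrix C matches after relabeling.

W_29-reps of the 18 weights in Ā_29 (same 4-coord order as C):

    λ_1 → (2, 13, 6, 2)
    λ_2 → (5, 2, 13, 0)
    λ_3 → (5, 2, 13, 0)
    λ_4 → (2, 13, 6, 2)
    λ_5 → (18, 9, 1, 0)
    λ_6 → (6, 3, 1, 9)
    λ_7 → (5, 2, 13, 0)
    λ_8 → (0, 10, 3, 1)
    λ_9 → (6, 3, 1, 9)
    λ_10 → (2, 13, 6, 2)
    λ_11 → (2, 13, 6, 2)
    λ_12 → (7, 6, 6, 3)
    λ_13 → (6, 3, 1, 9)
    λ_14 → (18, 9, 1, 0)
    λ_15 → (0, 10, 3, 1)
    λ_16 → (0, 10, 3, 1)
    λ_17 → (5, 2, 13, 0)
    λ_18 → (5, 2, 13, 0)

6 distinct reps among the 18 weights ⇒ 6 W_29-linkage classes:

[[1, 4, 10, 11], [2, 3, 7, 17, 18], [5, 14], [6, 9, 13], [8, 15, 16], [12]]


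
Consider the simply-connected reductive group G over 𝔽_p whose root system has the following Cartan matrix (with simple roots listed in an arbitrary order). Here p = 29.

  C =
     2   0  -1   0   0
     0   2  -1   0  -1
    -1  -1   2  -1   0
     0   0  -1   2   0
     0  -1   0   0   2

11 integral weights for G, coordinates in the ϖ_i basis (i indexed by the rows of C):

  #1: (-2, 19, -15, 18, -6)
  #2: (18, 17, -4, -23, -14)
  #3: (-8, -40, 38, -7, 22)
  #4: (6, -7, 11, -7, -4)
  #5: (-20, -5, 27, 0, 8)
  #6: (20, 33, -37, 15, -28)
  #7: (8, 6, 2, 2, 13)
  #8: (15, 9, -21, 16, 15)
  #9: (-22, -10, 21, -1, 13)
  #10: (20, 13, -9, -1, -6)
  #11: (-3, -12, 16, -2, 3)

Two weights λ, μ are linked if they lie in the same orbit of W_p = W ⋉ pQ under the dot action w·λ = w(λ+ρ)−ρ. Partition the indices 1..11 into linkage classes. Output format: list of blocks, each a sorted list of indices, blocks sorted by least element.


Type D_5, rank 5, |W|=1920; reorder rows/cols to standard.

Each λ_j+ρ reduced to Ā_29; 5-tuples below use C's row order:

  λ_1 → (14, 0, 1, 4, 5);  λ_2 → (2, 4, 3, 1, 7);  λ_3 → (4, 0, 3, 3, 6);  λ_4 → (4, 0, 3, 3, 6);  λ_5 → (14, 0, 1, 4, 5);  λ_6 → (13, 1, 0, 8, 5);  λ_7 → (2, 3, 3, 4, 4);  λ_8 → (4, 0, 3, 3, 6);  λ_9 → (13, 1, 0, 8, 5);  λ_10 → (13, 1, 0, 8, 5);  λ_11 → (2, 4, 3, 1, 7)

Linkage partition of the 11 weights (5 classes, p=29):

[[1, 5], [2, 11], [3, 4, 8], [6, 9, 10], [7]]


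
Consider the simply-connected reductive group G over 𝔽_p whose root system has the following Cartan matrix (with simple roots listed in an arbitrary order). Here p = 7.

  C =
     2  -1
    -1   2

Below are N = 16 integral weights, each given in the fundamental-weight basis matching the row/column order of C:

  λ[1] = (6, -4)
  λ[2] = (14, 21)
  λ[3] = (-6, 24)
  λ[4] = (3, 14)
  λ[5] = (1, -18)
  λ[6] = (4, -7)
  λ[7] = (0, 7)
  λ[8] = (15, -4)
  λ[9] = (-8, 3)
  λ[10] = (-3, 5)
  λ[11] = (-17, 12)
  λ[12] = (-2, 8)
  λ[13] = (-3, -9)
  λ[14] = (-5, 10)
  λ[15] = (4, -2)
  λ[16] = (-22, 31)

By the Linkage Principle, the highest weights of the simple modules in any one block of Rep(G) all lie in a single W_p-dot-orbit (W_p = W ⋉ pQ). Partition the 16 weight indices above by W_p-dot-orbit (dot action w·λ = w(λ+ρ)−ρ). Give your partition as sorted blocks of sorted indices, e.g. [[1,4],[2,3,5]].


Type A_2, rank 2, |W|=6; reorder rows/cols to standard.

Alcove-folded reps (p=7, 16 weights, presented ϖ-order):

    λ_1+ρ ↦ (4, 3)
    λ_2+ρ ↦ (1, 5)
    λ_3+ρ ↦ (4, 1)
    λ_4+ρ ↦ (2, 4)
    λ_5+ρ ↦ (2, 4)
    λ_6+ρ ↦ (1, 5)
    λ_7+ρ ↦ (1, 5)
    λ_8+ρ ↦ (2, 4)
    λ_9+ρ ↦ (4, 3)
    λ_10+ρ ↦ (2, 4)
    λ_11+ρ ↦ (2, 4)
    λ_12+ρ ↦ (1, 5)
    λ_13+ρ ↦ (4, 1)
    λ_14+ρ ↦ (0, 3)
    λ_15+ρ ↦ (4, 1)
    λ_16+ρ ↦ (4, 3)

Linkage partition of the 16 weights (5 classes, p=7):

[[1, 9, 16], [2, 6, 7, 12], [3, 13, 15], [4, 5, 8, 10, 11], [14]]


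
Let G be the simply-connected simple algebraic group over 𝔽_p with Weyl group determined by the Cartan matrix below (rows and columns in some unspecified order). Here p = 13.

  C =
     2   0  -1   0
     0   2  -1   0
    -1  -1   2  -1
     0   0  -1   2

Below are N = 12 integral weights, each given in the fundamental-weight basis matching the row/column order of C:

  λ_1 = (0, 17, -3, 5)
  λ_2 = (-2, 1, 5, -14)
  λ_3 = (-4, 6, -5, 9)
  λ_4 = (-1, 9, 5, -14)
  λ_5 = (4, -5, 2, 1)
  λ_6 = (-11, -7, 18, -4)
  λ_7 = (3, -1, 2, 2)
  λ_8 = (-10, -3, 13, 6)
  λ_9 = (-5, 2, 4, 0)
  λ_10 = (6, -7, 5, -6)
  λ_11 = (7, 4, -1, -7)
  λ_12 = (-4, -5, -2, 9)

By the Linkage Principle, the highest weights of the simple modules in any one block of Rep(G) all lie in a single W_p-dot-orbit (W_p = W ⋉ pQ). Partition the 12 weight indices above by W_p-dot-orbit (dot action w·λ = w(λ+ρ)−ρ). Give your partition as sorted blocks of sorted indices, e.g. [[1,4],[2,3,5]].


Cartan matrix: type D_4 (|W|=192); un-permuting the 4 rows.

Ā_13 reps of the 12 weights (D_4, coords as presented):

    [1] (4, 3, 1, 1)
    [2] (2, 1, 5, 0)
    [3] (4, 0, 3, 3)
    [4] (4, 0, 3, 3)
    [5] (4, 3, 1, 1)
    [6] (4, 0, 3, 3)
    [7] (4, 0, 3, 3)
    [8] (1, 6, 1, 1)
    [9] (4, 3, 1, 1)
    [10] (2, 1, 5, 0)
    [11] (2, 1, 5, 0)
    [12] (4, 3, 1, 1)

Linkage partition of the 12 weights (4 classes, p=13):

[[1, 5, 9, 12], [2, 10, 11], [3, 4, 6, 7], [8]]


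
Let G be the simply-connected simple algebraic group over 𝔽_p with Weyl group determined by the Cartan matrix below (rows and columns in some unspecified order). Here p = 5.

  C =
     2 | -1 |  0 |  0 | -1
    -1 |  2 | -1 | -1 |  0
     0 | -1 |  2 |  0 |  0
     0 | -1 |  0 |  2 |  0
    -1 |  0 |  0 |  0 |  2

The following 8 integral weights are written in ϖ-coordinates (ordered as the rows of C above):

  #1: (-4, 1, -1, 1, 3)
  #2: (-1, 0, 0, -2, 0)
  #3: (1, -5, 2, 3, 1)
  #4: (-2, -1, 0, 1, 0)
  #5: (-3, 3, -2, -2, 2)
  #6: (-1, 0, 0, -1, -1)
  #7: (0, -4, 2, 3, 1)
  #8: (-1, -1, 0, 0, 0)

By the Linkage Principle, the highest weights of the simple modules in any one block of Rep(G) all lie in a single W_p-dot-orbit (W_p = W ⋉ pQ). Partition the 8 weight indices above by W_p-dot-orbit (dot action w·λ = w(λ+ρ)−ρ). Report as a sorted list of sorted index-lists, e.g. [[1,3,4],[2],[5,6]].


Type D_5, rank 5, |W|=1920; reorder rows/cols to standard.

Ā_5 reps of the 8 weights (D_5, coords as presented):

  [1] (0, 0, 1, 1, 1) · [2] (0, 0, 1, 1, 1) · [3] (0, 1, 1, 0, 0) · [4] (0, 1, 0, 1, 0) · [5] (0, 0, 1, 1, 1) · [6] (0, 1, 1, 0, 0) · [7] (0, 1, 0, 1, 0) · [8] (0, 0, 1, 1, 1)

3 distinct reps among the 8 weights ⇒ 3 W_5-linkage classes:

[[1, 2, 5, 8], [3, 6], [4, 7]]


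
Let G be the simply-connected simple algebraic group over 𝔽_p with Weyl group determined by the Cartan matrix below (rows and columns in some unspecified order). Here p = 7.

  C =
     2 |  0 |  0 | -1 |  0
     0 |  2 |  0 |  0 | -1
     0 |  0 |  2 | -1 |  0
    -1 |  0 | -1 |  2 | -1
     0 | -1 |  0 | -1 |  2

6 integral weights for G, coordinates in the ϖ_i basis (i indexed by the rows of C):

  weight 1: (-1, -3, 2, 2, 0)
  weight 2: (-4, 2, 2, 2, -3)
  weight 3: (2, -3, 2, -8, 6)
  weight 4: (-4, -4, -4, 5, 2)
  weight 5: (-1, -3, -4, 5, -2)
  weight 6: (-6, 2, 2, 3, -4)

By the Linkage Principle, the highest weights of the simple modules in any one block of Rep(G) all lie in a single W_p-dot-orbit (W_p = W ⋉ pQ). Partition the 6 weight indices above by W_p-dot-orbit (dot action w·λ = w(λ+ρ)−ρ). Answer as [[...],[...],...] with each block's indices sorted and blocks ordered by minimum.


Cartan matrix: type D_5 (|W|=1920); un-permuting the 5 rows.

Each λ_j+ρ reduced to Ā_7; 5-tuples below use C's row order:

  λ_1 → (0, 1, 3, 0, 1)
  λ_2 → (1, 1, 1, 2, 0)
  λ_3 → (1, 1, 1, 2, 0)
  λ_4 → (1, 1, 1, 2, 0)
  λ_5 → (0, 1, 3, 0, 1)
  λ_6 → (1, 1, 1, 2, 0)

The 6 indices split into 2 linkage classes (same alcove rep ⇔ same W_7-dot-orbit):

[[1, 5], [2, 3, 4, 6]]


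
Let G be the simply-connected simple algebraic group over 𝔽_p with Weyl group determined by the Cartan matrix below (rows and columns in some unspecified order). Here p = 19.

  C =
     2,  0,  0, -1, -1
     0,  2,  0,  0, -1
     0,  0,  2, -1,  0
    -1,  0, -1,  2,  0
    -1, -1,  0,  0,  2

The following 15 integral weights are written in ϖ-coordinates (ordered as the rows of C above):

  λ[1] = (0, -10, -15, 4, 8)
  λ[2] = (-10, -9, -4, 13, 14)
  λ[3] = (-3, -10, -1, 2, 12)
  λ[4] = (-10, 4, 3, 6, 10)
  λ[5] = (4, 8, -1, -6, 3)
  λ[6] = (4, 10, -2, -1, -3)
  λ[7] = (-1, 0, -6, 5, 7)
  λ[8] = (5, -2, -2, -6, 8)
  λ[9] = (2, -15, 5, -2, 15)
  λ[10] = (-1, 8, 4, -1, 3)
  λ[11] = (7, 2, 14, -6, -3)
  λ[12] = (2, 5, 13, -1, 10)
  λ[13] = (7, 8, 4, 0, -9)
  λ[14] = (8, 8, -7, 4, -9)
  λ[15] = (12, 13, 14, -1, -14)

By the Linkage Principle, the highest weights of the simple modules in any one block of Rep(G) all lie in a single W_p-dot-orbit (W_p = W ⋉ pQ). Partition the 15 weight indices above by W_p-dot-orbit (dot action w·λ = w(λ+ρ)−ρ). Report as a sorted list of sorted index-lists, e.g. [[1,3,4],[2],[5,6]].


A_5 Cartan matrix, 5 simple roots permuted; ρ=(1,1,1,1,1).

Ā_19 reps of the 15 weights (A_5, coords as presented):

    λ_1 → (0, 1, 5, 1, 8)
    λ_2 → (7, 5, 2, 2, 2)
    λ_3 → (2, 9, 0, 1, 2)
    λ_4 → (7, 5, 2, 2, 2)
    λ_5 → (0, 9, 5, 0, 4)
    λ_6 → (2, 9, 0, 1, 2)
    λ_7 → (0, 1, 5, 1, 8)
    λ_8 → (0, 1, 5, 1, 8)
    λ_9 → (2, 9, 0, 1, 2)
    λ_10 → (0, 9, 5, 0, 4)
    λ_11 → (1, 1, 10, 5, 2)
    λ_12 → (2, 9, 0, 1, 2)
    λ_13 → (0, 1, 5, 1, 8)
    λ_14 → (0, 1, 5, 1, 8)
    λ_15 → (0, 9, 5, 0, 4)

Partition of {1..15} into 5 W_19-dot-orbits:

[[1, 7, 8, 13, 14], [2, 4], [3, 6, 9, 12], [5, 10, 15], [11]]
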